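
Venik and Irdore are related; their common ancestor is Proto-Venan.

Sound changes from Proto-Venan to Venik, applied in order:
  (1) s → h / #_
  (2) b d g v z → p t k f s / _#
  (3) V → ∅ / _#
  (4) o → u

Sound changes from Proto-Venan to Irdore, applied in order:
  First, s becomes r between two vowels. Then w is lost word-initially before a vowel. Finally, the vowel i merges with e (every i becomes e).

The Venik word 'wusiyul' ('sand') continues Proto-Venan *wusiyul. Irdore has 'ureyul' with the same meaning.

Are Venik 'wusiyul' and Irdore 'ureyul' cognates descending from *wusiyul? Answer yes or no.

Derive the expected Irdore reflex of *wusiyul:
Irdore: *wusiyul
  wusiyul → wuriyul   [rhotacism]
  wuriyul → uriyul   [glide loss]
  uriyul → ureyul   [vowel merger]
  giving Irdore ureyul.
Irdore 'ureyul' matches the regular reflex exactly, so the pair is cognate.

yes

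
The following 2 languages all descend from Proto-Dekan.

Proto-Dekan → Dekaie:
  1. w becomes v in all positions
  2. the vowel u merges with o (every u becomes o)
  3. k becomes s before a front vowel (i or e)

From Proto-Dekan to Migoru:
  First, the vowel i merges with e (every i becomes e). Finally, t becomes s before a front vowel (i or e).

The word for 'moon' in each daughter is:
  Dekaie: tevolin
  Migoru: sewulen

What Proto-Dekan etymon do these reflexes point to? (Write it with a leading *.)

Position 6: Dekaie has i, Migoru has e. Dekaie preserves i here (none of its changes turn any other segment into i), so the proto-segment is *i.
Position 1: Dekaie has t, Migoru has s. Dekaie preserves t here (none of its changes turn any other segment into t), so the proto-segment is *t.
Position 3: Dekaie has v, Migoru has w. Migoru preserves w here (none of its changes turn any other segment into w), so the proto-segment is *w.
This points to *tewulin. Verify forward in each daughter:
Dekaie: start from *tewulin.
  rule 1 (unconditioned shift): tewulin → tevulin
  rule 2 (vowel merger): tevulin → tevolin
  rule 3: no change — tevolin
  ⇒ Dekaie tevolin
Migoru: start from *tewulin.
  rule 1 (vowel merger): tewulin → tewulen
  rule 2 (palatalisation): tewulen → sewulen
  ⇒ Migoru sewulen
*tewulin is the unique common source.

*tewulin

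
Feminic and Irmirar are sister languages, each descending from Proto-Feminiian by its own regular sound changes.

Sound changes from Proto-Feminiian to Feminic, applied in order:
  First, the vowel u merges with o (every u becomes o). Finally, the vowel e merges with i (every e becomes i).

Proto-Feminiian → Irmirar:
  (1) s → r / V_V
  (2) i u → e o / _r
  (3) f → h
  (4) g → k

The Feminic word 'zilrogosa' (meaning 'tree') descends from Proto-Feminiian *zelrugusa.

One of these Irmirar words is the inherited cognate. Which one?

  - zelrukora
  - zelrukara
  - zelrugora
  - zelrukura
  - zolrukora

zelrukora

Irmirar: *zelrugusa
  zelrugusa → zelrugura   [rhotacism]
  zelrugura → zelrugora   [pre-rhotic lowering]
  zelrugora (rule 3 does not apply)
  zelrugora → zelrukora   [unconditioned shift]
  giving Irmirar zelrukora.
Among the options, 'zelrukora' alone shows every Irmirar change applied in order.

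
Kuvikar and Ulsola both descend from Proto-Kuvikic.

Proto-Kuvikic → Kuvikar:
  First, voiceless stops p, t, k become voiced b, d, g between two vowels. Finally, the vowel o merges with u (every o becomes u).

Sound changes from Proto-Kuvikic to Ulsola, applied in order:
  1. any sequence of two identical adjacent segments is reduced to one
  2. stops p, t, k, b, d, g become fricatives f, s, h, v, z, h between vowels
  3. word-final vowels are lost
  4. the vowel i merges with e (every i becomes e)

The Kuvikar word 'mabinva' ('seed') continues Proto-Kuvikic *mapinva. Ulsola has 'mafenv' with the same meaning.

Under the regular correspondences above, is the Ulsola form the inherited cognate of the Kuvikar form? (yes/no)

yes

Derive the expected Ulsola reflex of *mapinva:
Ulsola: *mapinva > mafinva > mafinv > mafenv  (by intervocalic lenition, apocope, vowel merger)
Ulsola 'mafenv' matches the regular reflex exactly, so the pair is cognate.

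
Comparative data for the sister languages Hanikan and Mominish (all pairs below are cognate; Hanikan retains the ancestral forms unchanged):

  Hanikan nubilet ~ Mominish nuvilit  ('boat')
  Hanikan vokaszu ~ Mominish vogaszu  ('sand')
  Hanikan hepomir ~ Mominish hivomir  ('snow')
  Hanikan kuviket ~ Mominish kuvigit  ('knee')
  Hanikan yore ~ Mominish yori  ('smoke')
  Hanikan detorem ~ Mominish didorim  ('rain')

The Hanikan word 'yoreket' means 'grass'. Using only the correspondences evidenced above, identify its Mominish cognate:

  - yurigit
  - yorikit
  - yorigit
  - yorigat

nubilet ~ nuvilit, kuviket ~ kuvigit — Hanikan e corresponds to Mominish i after a consonant, before a consonant other than r, m, n, p, b, f, v.
kuviket ~ kuvigit — Hanikan k corresponds to Mominish g between vowels (before a front vowel).
Applying these to Hanikan 'yoreket':
  yoreket → yoriket   (e→i after a consonant, before a consonant other than r, m, n, p, b, f, v)
  yoriket → yoriget   (k→g between vowels (before a front vowel))
  yoriget → yorigit   (e→i after a consonant, before a consonant other than r, m, n, p, b, f, v)
So the Mominish cognate is 'yorigit'.

yorigit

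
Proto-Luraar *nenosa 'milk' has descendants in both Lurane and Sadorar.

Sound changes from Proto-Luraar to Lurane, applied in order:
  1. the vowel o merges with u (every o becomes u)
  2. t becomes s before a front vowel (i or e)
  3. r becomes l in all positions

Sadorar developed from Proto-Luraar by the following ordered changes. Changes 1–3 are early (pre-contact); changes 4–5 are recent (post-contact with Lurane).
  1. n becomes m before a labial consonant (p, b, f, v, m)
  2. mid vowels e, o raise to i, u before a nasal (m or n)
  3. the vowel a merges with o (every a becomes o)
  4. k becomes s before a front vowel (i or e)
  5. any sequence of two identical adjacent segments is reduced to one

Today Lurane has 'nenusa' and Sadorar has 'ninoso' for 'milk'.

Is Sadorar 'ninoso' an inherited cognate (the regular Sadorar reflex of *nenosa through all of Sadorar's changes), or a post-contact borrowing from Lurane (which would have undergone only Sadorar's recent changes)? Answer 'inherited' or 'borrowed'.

inherited

If inherited, *nenosa would pass through all of Sadorar's changes:
Sadorar: *nenosa
  nenosa (rule 1 does not apply)
  nenosa → ninosa   [pre-nasal raising]
  ninosa → ninoso   [vowel merger]
  ninoso (rule 4 does not apply)
  ninoso (rule 5 does not apply)
  giving Sadorar ninoso.
If borrowed from Lurane 'nenusa' after the early changes, it would undergo only the recent ones:
  rule 4 (palatalisation): no change (nenusa)
  rule 5 (degemination): no change (nenusa)
  ⇒ as a loan: nenusa
Sadorar 'ninoso' matches the inherited outcome exactly, so it is an inherited cognate, not a loan.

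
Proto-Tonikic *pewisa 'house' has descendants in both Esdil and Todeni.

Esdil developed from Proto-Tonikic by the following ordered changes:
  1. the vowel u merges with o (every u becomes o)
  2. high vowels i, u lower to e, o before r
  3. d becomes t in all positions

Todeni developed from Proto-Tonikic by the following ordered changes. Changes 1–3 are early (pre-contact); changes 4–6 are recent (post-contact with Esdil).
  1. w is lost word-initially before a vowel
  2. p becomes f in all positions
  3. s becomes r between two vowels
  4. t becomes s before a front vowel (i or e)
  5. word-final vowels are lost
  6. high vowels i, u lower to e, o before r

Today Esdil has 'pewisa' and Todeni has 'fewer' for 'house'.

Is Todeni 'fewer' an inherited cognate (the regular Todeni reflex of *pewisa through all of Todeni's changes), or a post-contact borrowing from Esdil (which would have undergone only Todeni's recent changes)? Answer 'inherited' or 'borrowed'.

If inherited, *pewisa would pass through all of Todeni's changes:
Todeni: *pewisa
  pewisa (rule 1 does not apply)
  pewisa → fewisa   [unconditioned shift]
  fewisa → fewira   [rhotacism]
  fewira (rule 4 does not apply)
  fewira → fewir   [apocope]
  fewir → fewer   [pre-rhotic lowering]
  giving Todeni fewer.
If borrowed from Esdil 'pewisa' after the early changes, it would undergo only the recent ones:
  rule 4 (palatalisation): no change (pewisa)
  rule 5 (apocope): pewisa → pewis
  rule 6 (pre-rhotic lowering): no change (pewis)
  ⇒ as a loan: pewis
Todeni 'fewer' matches the inherited outcome exactly, so it is an inherited cognate, not a loan.

inherited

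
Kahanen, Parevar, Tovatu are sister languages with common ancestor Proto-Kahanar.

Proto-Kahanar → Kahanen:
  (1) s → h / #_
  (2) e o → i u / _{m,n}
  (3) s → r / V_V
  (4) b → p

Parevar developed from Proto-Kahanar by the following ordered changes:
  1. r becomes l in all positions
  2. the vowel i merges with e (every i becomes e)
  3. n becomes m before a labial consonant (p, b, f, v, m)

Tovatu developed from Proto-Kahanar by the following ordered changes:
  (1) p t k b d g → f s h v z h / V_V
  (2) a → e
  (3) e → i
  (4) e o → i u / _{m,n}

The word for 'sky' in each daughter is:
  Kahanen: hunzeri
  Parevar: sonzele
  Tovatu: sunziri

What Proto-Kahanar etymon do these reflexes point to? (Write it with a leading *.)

*sonzeri

Position 7: Kahanen has i, Parevar has e, Tovatu has i. Taking the neighbouring segments as reconstructed: Kahanen i can only go back to *i; Parevar e could go back to *e or *i; Tovatu i could go back to *a or *e or *i — the one source consistent with every daughter is *i.
Position 6: Kahanen has r, Parevar has l, Tovatu has r. Tovatu preserves r here (none of its changes turn any other segment into r), so the proto-segment is *r.
Verify the candidate proto-form against each daughter:
Kahanen: *sonzeri
  sonzeri → honzeri   [debuccalisation]
  honzeri → hunzeri   [pre-nasal raising]
  hunzeri (rule 3 does not apply)
  hunzeri (rule 4 does not apply)
  giving Kahanen hunzeri.
Parevar: start from *sonzeri.
  rule 1 (unconditioned shift): sonzeri → sonzeli
  rule 2 (vowel merger): sonzeli → sonzele
  rule 3: no change — sonzele
  ⇒ Parevar sonzele
Tovatu: start from *sonzeri.
  rule 1: no change — sonzeri
  rule 2: no change — sonzeri
  rule 3 (vowel merger): sonzeri → sonziri
  rule 4 (pre-nasal raising): sonziri → sunziri
  ⇒ Tovatu sunziri
Only *sonzeri yields all of Kahanen hunzeri, Parevar sonzele, Tovatu sunziri.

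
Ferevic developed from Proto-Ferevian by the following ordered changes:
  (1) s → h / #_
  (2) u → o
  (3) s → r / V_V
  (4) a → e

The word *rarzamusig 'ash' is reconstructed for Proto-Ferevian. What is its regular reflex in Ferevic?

Ferevic: start from *rarzamusig.
  rule 1: no change — rarzamusig
  rule 2 (vowel merger): rarzamusig → rarzamosig
  rule 3 (rhotacism): rarzamosig → rarzamorig
  rule 4 (vowel merger): rarzamorig → rerzemorig
  ⇒ Ferevic rerzemorig

rerzemorig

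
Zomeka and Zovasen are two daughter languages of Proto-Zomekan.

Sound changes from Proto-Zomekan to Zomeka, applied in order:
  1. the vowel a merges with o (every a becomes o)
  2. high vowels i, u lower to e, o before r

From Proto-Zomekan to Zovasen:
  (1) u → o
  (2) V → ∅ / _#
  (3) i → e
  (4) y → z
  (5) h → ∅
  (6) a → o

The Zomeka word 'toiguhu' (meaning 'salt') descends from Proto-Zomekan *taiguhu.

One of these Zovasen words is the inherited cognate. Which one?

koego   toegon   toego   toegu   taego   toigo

Zovasen: *taiguhu > taigoho > taigoh > taegoh > taego > toego  (by vowel merger, apocope, vowel merger, h-loss, vowel merger)
The other candidates each miss or misapply at least one Zovasen change.

toego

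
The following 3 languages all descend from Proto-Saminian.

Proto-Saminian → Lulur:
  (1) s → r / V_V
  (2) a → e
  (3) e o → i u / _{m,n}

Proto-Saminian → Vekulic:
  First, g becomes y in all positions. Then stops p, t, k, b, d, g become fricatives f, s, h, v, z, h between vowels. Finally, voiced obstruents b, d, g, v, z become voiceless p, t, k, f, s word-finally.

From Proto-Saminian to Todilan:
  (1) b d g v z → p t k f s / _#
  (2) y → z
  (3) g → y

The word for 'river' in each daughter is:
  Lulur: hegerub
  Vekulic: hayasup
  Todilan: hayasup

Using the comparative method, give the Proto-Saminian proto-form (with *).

*hagasub

Position 3: Lulur has g, Vekulic has y, Todilan has y. Lulur preserves g here (none of its changes turn any other segment into g), so the proto-segment is *g.
Position 2: Lulur has e, Vekulic has a, Todilan has a. Vekulic preserves a here (none of its changes turn any other segment into a), so the proto-segment is *a.
Verify the candidate proto-form against each daughter:
Lulur: *hagasub > hagarub > hegerub  (by rhotacism, vowel merger)
Vekulic: *hagasub
  hagasub → hayasub   [unconditioned shift]
  hayasub (rule 2 does not apply)
  hayasub → hayasup   [final devoicing]
  giving Vekulic hayasup.
Todilan: start from *hagasub.
  rule 1 (final devoicing): hagasub → hagasup
  rule 2: no change — hagasup
  rule 3 (unconditioned shift): hagasup → hayasup
  ⇒ Todilan hayasup
*hagasub is the unique common source.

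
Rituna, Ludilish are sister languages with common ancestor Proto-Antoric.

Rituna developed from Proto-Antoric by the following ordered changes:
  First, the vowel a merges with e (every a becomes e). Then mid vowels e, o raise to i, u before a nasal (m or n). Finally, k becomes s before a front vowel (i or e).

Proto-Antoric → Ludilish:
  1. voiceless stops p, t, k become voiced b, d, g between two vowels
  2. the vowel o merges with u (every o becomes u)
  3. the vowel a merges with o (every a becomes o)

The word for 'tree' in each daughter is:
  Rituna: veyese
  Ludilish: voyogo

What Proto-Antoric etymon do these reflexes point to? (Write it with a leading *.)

Position 4: Rituna has e, Ludilish has o. In Ludilish, o can only continue *a, so the proto-segment is *a.
Position 6: Rituna has e, Ludilish has o. In Ludilish, o can only continue *a, so the proto-segment is *a.
This points to *vayaka. Verify forward in each daughter:
Rituna: *vayaka
  vayaka → veyeke   [vowel merger]
  veyeke (rule 2 does not apply)
  veyeke → veyese   [palatalisation]
  giving Rituna veyese.
Ludilish: start from *vayaka.
  rule 1 (intervocalic voicing): vayaka → vayaga
  rule 2: no change — vayaga
  rule 3 (vowel merger): vayaga → voyogo
  ⇒ Ludilish voyogo
No other proto-form is consistent with every reflex, so the reconstruction is *vayaka.

*vayaka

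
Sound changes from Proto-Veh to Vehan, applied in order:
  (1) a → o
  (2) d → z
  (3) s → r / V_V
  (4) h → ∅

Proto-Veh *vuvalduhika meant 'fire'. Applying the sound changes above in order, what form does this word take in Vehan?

vuvolzuiko

Vehan: *vuvalduhika
  vuvalduhika → vuvolduhiko   [vowel merger]
  vuvolduhiko → vuvolzuhiko   [unconditioned shift]
  vuvolzuhiko (rule 3 does not apply)
  vuvolzuhiko → vuvolzuiko   [h-loss]
  giving Vehan vuvolzuiko.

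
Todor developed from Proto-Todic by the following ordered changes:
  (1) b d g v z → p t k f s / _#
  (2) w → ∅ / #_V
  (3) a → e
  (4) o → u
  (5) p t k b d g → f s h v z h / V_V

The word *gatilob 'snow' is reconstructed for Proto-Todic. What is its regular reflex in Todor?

gesilup

Todor: *gatilob > gatilop > getilop > getilup > gesilup  (by final devoicing, vowel merger, vowel merger, intervocalic lenition)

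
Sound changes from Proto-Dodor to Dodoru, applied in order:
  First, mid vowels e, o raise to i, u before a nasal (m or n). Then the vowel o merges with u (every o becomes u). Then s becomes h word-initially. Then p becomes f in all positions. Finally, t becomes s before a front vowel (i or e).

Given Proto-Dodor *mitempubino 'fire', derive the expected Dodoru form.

Dodoru: *mitempubino
  mitempubino → mitimpubino   [pre-nasal raising]
  mitimpubino → mitimpubinu   [vowel merger]
  mitimpubinu (rule 3 does not apply)
  mitimpubinu → mitimfubinu   [unconditioned shift]
  mitimfubinu → misimfubinu   [palatalisation]
  giving Dodoru misimfubinu.

misimfubinu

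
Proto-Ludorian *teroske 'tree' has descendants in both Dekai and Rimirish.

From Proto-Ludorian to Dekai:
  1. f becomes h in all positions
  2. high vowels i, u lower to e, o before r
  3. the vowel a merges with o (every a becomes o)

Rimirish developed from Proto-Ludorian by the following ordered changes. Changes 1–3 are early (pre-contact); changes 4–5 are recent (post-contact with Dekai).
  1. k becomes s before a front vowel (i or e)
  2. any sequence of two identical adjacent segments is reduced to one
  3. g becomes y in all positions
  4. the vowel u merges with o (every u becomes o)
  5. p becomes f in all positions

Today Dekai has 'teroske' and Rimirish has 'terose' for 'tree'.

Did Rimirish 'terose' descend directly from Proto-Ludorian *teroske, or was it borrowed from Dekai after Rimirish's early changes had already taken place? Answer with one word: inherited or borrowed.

If inherited, *teroske would pass through all of Rimirish's changes:
Rimirish: *teroske
  teroske → terosse   [palatalisation]
  terosse → terose   [degemination]
  terose (rule 3 does not apply)
  terose (rule 4 does not apply)
  terose (rule 5 does not apply)
  giving Rimirish terose.
If borrowed from Dekai 'teroske' after the early changes, it would undergo only the recent ones:
  rule 4 (vowel merger): no change (teroske)
  rule 5 (unconditioned shift): no change (teroske)
  ⇒ as a loan: teroske
Rimirish 'terose' matches the inherited outcome exactly, so it is an inherited cognate, not a loan.

inherited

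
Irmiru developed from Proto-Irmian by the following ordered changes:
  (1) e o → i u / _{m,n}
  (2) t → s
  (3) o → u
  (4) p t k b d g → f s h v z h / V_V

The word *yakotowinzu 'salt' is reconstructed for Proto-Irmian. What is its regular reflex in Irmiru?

yahusuwinzu

Irmiru: *yakotowinzu > yakosowinzu > yakusuwinzu > yahusuwinzu  (by unconditioned shift, vowel merger, intervocalic lenition)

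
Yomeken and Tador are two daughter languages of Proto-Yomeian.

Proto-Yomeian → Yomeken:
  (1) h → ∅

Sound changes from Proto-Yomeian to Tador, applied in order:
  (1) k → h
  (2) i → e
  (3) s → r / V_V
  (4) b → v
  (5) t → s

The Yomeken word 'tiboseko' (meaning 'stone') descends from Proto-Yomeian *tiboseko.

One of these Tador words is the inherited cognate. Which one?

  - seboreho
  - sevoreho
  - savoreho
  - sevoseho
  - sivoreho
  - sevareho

Tador: *tiboseko
  tiboseko → tiboseho   [unconditioned shift]
  tiboseho → teboseho   [vowel merger]
  teboseho → teboreho   [rhotacism]
  teboreho → tevoreho   [unconditioned shift]
  tevoreho → sevoreho   [unconditioned shift]
  giving Tador sevoreho.
Among the options, 'sevoreho' alone shows every Tador change applied in order.

sevoreho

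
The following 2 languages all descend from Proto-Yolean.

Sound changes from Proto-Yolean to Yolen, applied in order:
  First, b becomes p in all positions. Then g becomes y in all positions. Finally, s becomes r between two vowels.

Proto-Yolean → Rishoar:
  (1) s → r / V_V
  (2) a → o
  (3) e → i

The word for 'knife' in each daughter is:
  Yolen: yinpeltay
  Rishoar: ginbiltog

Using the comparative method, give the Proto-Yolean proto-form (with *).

*ginbeltag

Position 8: Yolen has a, Rishoar has o. Yolen preserves a here (none of its changes turn any other segment into a), so the proto-segment is *a.
Position 5: Yolen has e, Rishoar has i. Yolen preserves e here (none of its changes turn any other segment into e), so the proto-segment is *e.
Position 9: Yolen has y, Rishoar has g. Rishoar preserves g here (none of its changes turn any other segment into g), so the proto-segment is *g.
Verify the candidate proto-form against each daughter:
Yolen: *ginbeltag > ginpeltag > yinpeltay  (by unconditioned shift, unconditioned shift)
Rishoar: start from *ginbeltag.
  rule 1: no change — ginbeltag
  rule 2 (vowel merger): ginbeltag → ginbeltog
  rule 3 (vowel merger): ginbeltog → ginbiltog
  ⇒ Rishoar ginbiltog
*ginbeltag is the unique common source.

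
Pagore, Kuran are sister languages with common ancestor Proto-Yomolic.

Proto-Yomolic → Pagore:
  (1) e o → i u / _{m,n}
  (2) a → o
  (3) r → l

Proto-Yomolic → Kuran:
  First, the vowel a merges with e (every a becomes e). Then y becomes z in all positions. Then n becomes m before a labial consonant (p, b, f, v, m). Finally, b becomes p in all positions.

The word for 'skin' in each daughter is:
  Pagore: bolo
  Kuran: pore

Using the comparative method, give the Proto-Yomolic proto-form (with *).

*bora

Position 3: Pagore has l, Kuran has r. Kuran preserves r here (none of its changes turn any other segment into r), so the proto-segment is *r.
Position 1: Pagore has b, Kuran has p. Pagore preserves b here (none of its changes turn any other segment into b), so the proto-segment is *b.
Continuing position by position gives *bora; check it forward:
Pagore: *bora
  bora (rule 1 does not apply)
  bora → boro   [vowel merger]
  boro → bolo   [unconditioned shift]
  giving Pagore bolo.
Kuran: start from *bora.
  rule 1 (vowel merger): bora → bore
  rule 2: no change — bore
  rule 3: no change — bore
  rule 4 (unconditioned shift): bore → pore
  ⇒ Kuran pore
Only *bora yields all of Pagore bolo, Kuran pore.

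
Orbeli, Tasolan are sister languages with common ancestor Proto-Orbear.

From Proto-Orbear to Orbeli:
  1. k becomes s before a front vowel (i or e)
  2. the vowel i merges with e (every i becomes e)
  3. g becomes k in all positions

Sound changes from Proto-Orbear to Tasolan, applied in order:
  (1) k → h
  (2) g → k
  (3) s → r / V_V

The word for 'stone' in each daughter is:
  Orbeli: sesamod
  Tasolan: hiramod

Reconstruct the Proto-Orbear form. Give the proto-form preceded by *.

*kisamod

Position 2: Orbeli has e, Tasolan has i. Tasolan preserves i here (none of its changes turn any other segment into i), so the proto-segment is *i.
Position 3: Orbeli has s, Tasolan has r. Taking the neighbouring segments as reconstructed: Orbeli s can only go back to *s; Tasolan r could go back to *s or *r — the one source consistent with every daughter is *s.
Position 1: Orbeli has s, Tasolan has h. Taking the neighbouring segments as reconstructed: Orbeli s could go back to *k or *s; Tasolan h could go back to *k or *h — the one source consistent with every daughter is *k.
This points to *kisamod. Verify forward in each daughter:
Orbeli: *kisamod
  kisamod → sisamod   [palatalisation]
  sisamod → sesamod   [vowel merger]
  sesamod (rule 3 does not apply)
  giving Orbeli sesamod.
Tasolan: *kisamod > hisamod > hiramod  (by unconditioned shift, rhotacism)
*kisamod is the unique common source.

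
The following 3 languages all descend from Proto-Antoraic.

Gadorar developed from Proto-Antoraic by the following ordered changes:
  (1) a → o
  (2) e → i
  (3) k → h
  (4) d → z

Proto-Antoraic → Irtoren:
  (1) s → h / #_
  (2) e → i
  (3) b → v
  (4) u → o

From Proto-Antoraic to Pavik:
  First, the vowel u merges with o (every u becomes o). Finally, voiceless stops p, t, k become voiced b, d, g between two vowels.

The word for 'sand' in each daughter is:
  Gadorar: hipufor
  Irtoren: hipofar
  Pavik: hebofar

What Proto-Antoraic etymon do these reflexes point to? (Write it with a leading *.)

Position 3: Gadorar has p, Irtoren has p, Pavik has b. Gadorar preserves p here (none of its changes turn any other segment into p), so the proto-segment is *p.
Position 2: Gadorar has i, Irtoren has i, Pavik has e. Pavik preserves e here (none of its changes turn any other segment into e), so the proto-segment is *e.
Position 4: Gadorar has u, Irtoren has o, Pavik has o. Gadorar preserves u here (none of its changes turn any other segment into u), so the proto-segment is *u.
Continuing position by position gives *hepufar; check it forward:
Gadorar: *hepufar
  hepufar → hepufor   [vowel merger]
  hepufor → hipufor   [vowel merger]
  hipufor (rule 3 does not apply)
  hipufor (rule 4 does not apply)
  giving Gadorar hipufor.
Irtoren: *hepufar
  hepufar (rule 1 does not apply)
  hepufar → hipufar   [vowel merger]
  hipufar (rule 3 does not apply)
  hipufar → hipofar   [vowel merger]
  giving Irtoren hipofar.
Pavik: *hepufar
  hepufar → hepofar   [vowel merger]
  hepofar → hebofar   [intervocalic voicing]
  giving Pavik hebofar.
Only *hepufar yields all of Gadorar hipufor, Irtoren hipofar, Pavik hebofar.

*hepufar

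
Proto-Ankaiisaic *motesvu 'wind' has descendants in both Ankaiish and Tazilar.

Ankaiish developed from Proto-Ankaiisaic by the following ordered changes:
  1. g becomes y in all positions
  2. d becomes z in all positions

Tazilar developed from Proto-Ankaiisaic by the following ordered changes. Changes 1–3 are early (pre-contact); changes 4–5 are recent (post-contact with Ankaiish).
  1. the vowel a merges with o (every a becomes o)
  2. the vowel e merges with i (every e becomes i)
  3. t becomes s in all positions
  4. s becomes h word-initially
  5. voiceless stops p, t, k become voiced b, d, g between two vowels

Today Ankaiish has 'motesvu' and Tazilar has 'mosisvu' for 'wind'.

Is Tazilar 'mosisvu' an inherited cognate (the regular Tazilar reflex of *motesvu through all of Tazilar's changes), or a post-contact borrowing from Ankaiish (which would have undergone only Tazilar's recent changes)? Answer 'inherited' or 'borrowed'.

inherited

If inherited, *motesvu would pass through all of Tazilar's changes:
Tazilar: *motesvu
  motesvu (rule 1 does not apply)
  motesvu → motisvu   [vowel merger]
  motisvu → mosisvu   [unconditioned shift]
  mosisvu (rule 4 does not apply)
  mosisvu (rule 5 does not apply)
  giving Tazilar mosisvu.
If borrowed from Ankaiish 'motesvu' after the early changes, it would undergo only the recent ones:
  rule 4 (debuccalisation): no change (motesvu)
  rule 5 (intervocalic voicing): motesvu → modesvu
  ⇒ as a loan: modesvu
Tazilar 'mosisvu' matches the inherited outcome exactly, so it is an inherited cognate, not a loan.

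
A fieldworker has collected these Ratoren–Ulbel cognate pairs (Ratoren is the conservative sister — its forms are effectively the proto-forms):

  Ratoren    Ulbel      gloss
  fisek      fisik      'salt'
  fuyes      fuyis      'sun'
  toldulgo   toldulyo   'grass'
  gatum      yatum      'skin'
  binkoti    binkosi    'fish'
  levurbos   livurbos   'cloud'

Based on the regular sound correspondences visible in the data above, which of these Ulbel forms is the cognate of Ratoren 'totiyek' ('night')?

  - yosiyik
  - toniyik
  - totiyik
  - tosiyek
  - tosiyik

binkoti ~ binkosi — Ratoren t corresponds to Ulbel s between vowels (before a front vowel).
fisek ~ fisik, fuyes ~ fuyis — Ratoren e corresponds to Ulbel i after a consonant, before a consonant other than r, m, n, p, b, f, v.
Applying these to Ratoren 'totiyek':
  totiyek → tosiyek   (t→s between vowels (before a front vowel))
  tosiyek → tosiyik   (e→i after a consonant, before a consonant other than r, m, n, p, b, f, v)
So the Ulbel cognate is 'tosiyik'.

tosiyik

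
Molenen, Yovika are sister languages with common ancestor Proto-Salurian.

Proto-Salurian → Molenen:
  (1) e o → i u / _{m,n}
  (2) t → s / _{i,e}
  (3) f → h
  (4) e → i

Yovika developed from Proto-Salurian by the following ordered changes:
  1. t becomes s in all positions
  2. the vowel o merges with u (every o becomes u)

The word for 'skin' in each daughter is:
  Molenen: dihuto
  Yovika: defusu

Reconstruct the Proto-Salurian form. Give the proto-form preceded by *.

Position 6: Molenen has o, Yovika has u. Molenen preserves o here (none of its changes turn any other segment into o), so the proto-segment is *o.
Position 2: Molenen has i, Yovika has e. Yovika preserves e here (none of its changes turn any other segment into e), so the proto-segment is *e.
Position 3: Molenen has h, Yovika has f. Yovika preserves f here (none of its changes turn any other segment into f), so the proto-segment is *f.
Verify the candidate proto-form against each daughter:
Molenen: *defuto
  defuto (rule 1 does not apply)
  defuto (rule 2 does not apply)
  defuto → dehuto   [unconditioned shift]
  dehuto → dihuto   [vowel merger]
  giving Molenen dihuto.
Yovika: *defuto > defuso > defusu  (by unconditioned shift, vowel merger)
Only *defuto yields all of Molenen dihuto, Yovika defusu.

*defuto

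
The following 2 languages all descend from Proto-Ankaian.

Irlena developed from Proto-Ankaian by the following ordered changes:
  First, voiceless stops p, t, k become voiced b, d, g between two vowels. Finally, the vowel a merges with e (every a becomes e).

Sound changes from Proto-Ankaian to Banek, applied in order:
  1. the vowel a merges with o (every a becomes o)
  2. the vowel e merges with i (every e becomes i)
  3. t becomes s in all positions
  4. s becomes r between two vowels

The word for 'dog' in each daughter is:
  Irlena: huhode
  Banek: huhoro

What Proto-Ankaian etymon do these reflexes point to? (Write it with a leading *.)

*huhota

Position 6: Irlena has e, Banek has o. Taking the neighbouring segments as reconstructed: Irlena e could go back to *a or *e; Banek o could go back to *a or *o — the one source consistent with every daughter is *a.
Position 5: Irlena has d, Banek has r. Taking the neighbouring segments as reconstructed: Irlena d could go back to *t or *d; Banek r could go back to *t or *s or *r — the one source consistent with every daughter is *t.
Verify the candidate proto-form against each daughter:
Irlena: *huhota > huhoda > huhode  (by intervocalic voicing, vowel merger)
Banek: *huhota > huhoto > huhoso > huhoro  (by vowel merger, unconditioned shift, rhotacism)
*huhota is the unique common source.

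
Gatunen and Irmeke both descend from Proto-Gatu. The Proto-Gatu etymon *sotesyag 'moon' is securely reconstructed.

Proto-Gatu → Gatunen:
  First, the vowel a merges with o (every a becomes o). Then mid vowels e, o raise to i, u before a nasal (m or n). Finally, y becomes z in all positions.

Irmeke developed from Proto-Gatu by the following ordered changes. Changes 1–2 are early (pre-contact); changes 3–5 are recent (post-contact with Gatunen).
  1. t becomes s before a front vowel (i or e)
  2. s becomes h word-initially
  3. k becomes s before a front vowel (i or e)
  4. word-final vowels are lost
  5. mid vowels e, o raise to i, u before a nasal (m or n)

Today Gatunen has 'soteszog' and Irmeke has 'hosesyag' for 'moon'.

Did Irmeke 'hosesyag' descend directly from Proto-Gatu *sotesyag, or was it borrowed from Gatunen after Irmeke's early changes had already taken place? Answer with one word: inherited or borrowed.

If inherited, *sotesyag would pass through all of Irmeke's changes:
Irmeke: *sotesyag
  sotesyag → sosesyag   [palatalisation]
  sosesyag → hosesyag   [debuccalisation]
  hosesyag (rule 3 does not apply)
  hosesyag (rule 4 does not apply)
  hosesyag (rule 5 does not apply)
  giving Irmeke hosesyag.
If borrowed from Gatunen 'soteszog' after the early changes, it would undergo only the recent ones:
  rule 3 (palatalisation): no change (soteszog)
  rule 4 (apocope): no change (soteszog)
  rule 5 (pre-nasal raising): no change (soteszog)
  ⇒ as a loan: soteszog
Irmeke 'hosesyag' matches the inherited outcome exactly, so it is an inherited cognate, not a loan.

inherited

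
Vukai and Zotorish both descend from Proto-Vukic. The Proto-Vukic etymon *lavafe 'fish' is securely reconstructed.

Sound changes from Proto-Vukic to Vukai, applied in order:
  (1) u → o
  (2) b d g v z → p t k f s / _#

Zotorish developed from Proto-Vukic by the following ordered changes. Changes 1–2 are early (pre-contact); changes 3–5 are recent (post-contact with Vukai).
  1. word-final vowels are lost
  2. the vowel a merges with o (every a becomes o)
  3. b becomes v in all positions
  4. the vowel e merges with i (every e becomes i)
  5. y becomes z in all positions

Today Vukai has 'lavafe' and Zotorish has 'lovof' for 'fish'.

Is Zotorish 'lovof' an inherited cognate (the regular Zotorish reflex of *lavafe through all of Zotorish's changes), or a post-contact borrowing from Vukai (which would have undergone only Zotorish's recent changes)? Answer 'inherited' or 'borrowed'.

If inherited, *lavafe would pass through all of Zotorish's changes:
Zotorish: *lavafe
  lavafe → lavaf   [apocope]
  lavaf → lovof   [vowel merger]
  lovof (rule 3 does not apply)
  lovof (rule 4 does not apply)
  lovof (rule 5 does not apply)
  giving Zotorish lovof.
If borrowed from Vukai 'lavafe' after the early changes, it would undergo only the recent ones:
  rule 3 (unconditioned shift): no change (lavafe)
  rule 4 (vowel merger): lavafe → lavafi
  rule 5 (unconditioned shift): no change (lavafi)
  ⇒ as a loan: lavafi
Zotorish 'lovof' matches the inherited outcome exactly, so it is an inherited cognate, not a loan.

inherited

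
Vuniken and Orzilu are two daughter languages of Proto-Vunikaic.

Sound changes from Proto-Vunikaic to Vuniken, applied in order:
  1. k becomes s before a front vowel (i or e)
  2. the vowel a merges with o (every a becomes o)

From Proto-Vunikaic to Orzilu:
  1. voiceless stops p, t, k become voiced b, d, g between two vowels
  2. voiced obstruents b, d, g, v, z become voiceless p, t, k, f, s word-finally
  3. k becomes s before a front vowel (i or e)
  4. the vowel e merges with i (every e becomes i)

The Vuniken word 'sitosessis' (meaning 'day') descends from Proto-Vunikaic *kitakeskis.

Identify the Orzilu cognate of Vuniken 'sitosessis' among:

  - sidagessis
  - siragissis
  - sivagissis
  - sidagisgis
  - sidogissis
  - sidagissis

sidagissis

Orzilu: start from *kitakeskis.
  rule 1 (intervocalic voicing): kitakeskis → kidageskis
  rule 2: no change — kidageskis
  rule 3 (palatalisation): kidageskis → sidagessis
  rule 4 (vowel merger): sidagessis → sidagissis
  ⇒ Orzilu sidagissis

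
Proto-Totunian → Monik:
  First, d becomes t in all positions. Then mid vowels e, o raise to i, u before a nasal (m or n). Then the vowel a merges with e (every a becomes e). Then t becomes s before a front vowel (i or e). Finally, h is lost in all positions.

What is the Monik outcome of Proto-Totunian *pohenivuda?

Monik: *pohenivuda > pohenivuta > pohinivuta > pohinivute > pohinivuse > poinivuse  (by unconditioned shift, pre-nasal raising, vowel merger, palatalisation, h-loss)

poinivuse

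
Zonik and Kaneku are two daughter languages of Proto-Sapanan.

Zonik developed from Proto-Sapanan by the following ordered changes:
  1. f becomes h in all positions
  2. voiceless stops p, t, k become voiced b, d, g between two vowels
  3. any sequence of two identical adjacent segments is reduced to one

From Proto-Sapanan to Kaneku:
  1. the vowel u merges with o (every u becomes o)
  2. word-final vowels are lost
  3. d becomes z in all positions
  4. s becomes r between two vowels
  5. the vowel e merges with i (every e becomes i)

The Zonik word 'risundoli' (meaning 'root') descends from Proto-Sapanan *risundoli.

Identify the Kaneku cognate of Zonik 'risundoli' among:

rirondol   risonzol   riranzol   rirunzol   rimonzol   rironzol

Kaneku: *risundoli > risondoli > risondol > risonzol > rironzol  (by vowel merger, apocope, unconditioned shift, rhotacism)
Only 'rironzol' matches the regular Kaneku development of *risundoli.

rironzol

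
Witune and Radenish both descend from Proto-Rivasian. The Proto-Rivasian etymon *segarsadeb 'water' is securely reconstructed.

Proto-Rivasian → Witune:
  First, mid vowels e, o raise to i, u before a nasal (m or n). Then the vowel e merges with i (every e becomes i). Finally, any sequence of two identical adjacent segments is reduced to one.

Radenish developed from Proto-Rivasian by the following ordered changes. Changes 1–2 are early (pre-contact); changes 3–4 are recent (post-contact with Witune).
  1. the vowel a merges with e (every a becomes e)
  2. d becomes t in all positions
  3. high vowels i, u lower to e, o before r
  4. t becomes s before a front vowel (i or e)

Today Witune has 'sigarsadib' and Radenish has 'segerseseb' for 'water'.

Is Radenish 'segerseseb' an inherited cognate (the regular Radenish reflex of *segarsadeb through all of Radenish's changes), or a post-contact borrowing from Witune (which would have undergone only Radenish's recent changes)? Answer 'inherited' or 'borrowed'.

inherited

If inherited, *segarsadeb would pass through all of Radenish's changes:
Radenish: start from *segarsadeb.
  rule 1 (vowel merger): segarsadeb → segersedeb
  rule 2 (unconditioned shift): segersedeb → segerseteb
  rule 3: no change — segerseteb
  rule 4 (palatalisation): segerseteb → segerseseb
  ⇒ Radenish segerseseb
If borrowed from Witune 'sigarsadib' after the early changes, it would undergo only the recent ones:
  rule 3 (pre-rhotic lowering): no change (sigarsadib)
  rule 4 (palatalisation): no change (sigarsadib)
  ⇒ as a loan: sigarsadib
Radenish 'segerseseb' matches the inherited outcome exactly, so it is an inherited cognate, not a loan.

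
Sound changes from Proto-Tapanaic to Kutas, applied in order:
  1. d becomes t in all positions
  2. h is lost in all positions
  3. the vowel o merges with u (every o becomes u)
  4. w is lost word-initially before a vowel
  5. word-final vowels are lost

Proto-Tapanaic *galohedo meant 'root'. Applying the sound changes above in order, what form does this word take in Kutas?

Kutas: *galohedo
  galohedo → galoheto   [unconditioned shift]
  galoheto → galoeto   [h-loss]
  galoeto → galuetu   [vowel merger]
  galuetu (rule 4 does not apply)
  galuetu → galuet   [apocope]
  giving Kutas galuet.

galuet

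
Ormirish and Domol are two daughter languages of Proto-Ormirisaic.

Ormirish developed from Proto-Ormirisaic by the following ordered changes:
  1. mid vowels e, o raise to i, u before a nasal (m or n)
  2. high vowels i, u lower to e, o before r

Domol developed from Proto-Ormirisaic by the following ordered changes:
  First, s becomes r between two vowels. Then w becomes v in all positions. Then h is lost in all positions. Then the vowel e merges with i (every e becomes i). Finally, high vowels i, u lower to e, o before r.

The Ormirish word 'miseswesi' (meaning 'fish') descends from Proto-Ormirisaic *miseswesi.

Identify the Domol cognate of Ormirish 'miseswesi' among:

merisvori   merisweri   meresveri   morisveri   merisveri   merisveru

Domol: *miseswesi
  miseswesi → miresweri   [rhotacism]
  miresweri → miresveri   [unconditioned shift]
  miresveri (rule 3 does not apply)
  miresveri → mirisviri   [vowel merger]
  mirisviri → merisveri   [pre-rhotic lowering]
  giving Domol merisveri.
Among the options, 'merisveri' alone shows every Domol change applied in order.

merisveri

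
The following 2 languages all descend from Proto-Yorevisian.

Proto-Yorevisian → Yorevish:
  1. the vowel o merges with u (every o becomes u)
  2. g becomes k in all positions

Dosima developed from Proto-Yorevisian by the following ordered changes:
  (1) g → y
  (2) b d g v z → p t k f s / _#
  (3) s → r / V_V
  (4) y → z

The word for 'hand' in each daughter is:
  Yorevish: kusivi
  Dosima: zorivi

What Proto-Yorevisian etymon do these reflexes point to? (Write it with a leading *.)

Position 1: Yorevish has k, Dosima has z. Taking the neighbouring segments as reconstructed: Yorevish k could go back to *k or *g; Dosima z could go back to *g or *z or *y — the one source consistent with every daughter is *g.
Position 2: Yorevish has u, Dosima has o. Dosima preserves o here (none of its changes turn any other segment into o), so the proto-segment is *o.
Position 3: Yorevish has s, Dosima has r. Yorevish preserves s here (none of its changes turn any other segment into s), so the proto-segment is *s.
The remaining positions agree across the daughters. Check the candidate against every language:
Yorevish: *gosivi
  gosivi → gusivi   [vowel merger]
  gusivi → kusivi   [unconditioned shift]
  giving Yorevish kusivi.
Dosima: start from *gosivi.
  rule 1 (unconditioned shift): gosivi → yosivi
  rule 2: no change — yosivi
  rule 3 (rhotacism): yosivi → yorivi
  rule 4 (unconditioned shift): yorivi → zorivi
  ⇒ Dosima zorivi
No other proto-form is consistent with every reflex, so the reconstruction is *gosivi.

*gosivi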